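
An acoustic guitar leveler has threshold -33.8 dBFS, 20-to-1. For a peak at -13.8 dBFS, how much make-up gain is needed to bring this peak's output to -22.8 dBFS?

The peak compresses to -33.8 + 20/20 = -32.8 dBFS.
To reach -22.8 dBFS requires -22.8 − (-32.8) = 10 dB of make-up.

10 dB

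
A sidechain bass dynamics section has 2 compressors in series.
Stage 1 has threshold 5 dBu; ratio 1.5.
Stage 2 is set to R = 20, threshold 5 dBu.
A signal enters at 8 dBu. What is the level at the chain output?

Stage 1: 3 dB above 5 dBu, reduced 1.5:1 to 2 dB above → 7 dBu.
Stage 2: 2 dB above 5 dBu, reduced 20:1 to 0.1 dB above → 5.1 dBu.

5.1 dBu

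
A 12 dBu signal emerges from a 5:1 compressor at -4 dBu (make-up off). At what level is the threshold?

Input is 20 dB above T (since output overshoot × R = input overshoot: (-4 − T)·5 = 12 − T gives T = -8 dBu).
Check: -8 + (12 − (-8))/5 = -8 + 4 = -4 dBu. ✓

-8 dBu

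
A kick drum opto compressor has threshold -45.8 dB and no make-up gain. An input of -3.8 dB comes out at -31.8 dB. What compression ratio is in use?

Input overshoot = -3.8 − (-45.8) = 42 dB; output overshoot = -31.8 − (-45.8) = 14 dB.
Ratio = 42 / 14 = 3.

3:1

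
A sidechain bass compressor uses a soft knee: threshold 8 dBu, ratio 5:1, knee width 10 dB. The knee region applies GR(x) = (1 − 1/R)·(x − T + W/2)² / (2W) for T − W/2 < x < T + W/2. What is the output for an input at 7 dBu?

x − T + W/2 = 7 − 8 + 5 = 4.
GR = (1 − 1/5) × 4² / 20 = 0.8 × 16 / 20 = 0.64 dB.
Output = 7 − 0.64 = 6.36 dBu.

6.36 dBu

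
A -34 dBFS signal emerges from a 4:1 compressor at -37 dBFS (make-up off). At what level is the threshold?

-38 dBFS

Let T be the threshold. Output overshoot = (input overshoot)/R, so -37 − T = (-34 − T)/4.
4·(-37 − T) = -34 − T → 3·T = -148 − (-34) = -114.
T = -114/3 = -38 dBFS.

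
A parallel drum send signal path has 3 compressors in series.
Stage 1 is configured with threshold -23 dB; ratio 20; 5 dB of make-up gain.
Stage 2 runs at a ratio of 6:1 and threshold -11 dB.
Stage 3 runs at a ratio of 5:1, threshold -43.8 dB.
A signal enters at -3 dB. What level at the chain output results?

-38.44 dB

Stage 1: -3 dB is 20 dB over -23 dB; at 20:1 that becomes 1 dB over, giving -22 dB; +5 dB make-up → -17 dB.
Stage 2: below threshold (-17 ≤ -11); passes unchanged; output -17 dB.
Stage 3: -17 dB is 26.8 dB over -43.8 dB; at 5:1 that becomes 5.36 dB over, giving -38.44 dB.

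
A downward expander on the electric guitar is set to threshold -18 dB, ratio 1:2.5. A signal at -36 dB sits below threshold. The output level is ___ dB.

-63 dB

Undershoot = (-18) − (-36) = 18 dB.
At 1:2.5, that expands to 45 dB under threshold.
Output = -18 − 45 = -63 dB.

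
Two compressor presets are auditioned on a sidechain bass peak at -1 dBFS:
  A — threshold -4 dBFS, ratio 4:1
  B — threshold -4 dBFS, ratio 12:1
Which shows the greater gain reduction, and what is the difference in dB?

B, by 0.5 dB

A: 3 dB over, compressed to 0.75 dB over, so 2.25 dB of GR.
B: 3 dB over, compressed to 0.25 dB over, so 2.75 dB of GR.
B applies 0.5 dB more gain reduction.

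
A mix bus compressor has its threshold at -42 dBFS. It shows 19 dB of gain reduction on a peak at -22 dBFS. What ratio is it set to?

20:1

Input overshoot = -22 − (-42) = 20 dB.
Output overshoot = 20 − 19 = 1 dB.
Ratio = input overshoot / output overshoot = 20 / 1 = 20.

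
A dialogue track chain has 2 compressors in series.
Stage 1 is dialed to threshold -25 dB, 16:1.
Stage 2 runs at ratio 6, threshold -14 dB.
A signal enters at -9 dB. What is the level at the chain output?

-24 dB

Stage 1: overshoot 16 dB → 16/16 = 1 dB → -24 dB.
Stage 2: below threshold (-24 ≤ -14); passes unchanged; output -24 dB.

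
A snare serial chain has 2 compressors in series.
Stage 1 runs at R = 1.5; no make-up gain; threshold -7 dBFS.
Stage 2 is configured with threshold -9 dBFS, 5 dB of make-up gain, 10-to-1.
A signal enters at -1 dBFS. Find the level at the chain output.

-3.4 dBFS

Stage 1: -1 dBFS is 6 dB over -7 dBFS; at 1.5:1 that becomes 4 dB over, giving -3 dBFS.
Stage 2: overshoot 6 dB → 6/10 = 0.6 dB → -8.4 dBFS; +5 dB make-up → -3.4 dBFS.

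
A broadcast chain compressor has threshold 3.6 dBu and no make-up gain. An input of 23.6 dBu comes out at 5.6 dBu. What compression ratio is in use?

10:1

Input overshoot = 23.6 − 3.6 = 20 dB; output overshoot = 5.6 − 3.6 = 2 dB.
Ratio = 20 / 2 = 10.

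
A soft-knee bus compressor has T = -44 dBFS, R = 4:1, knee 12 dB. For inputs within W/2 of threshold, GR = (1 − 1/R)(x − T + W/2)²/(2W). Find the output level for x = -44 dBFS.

x − T + W/2 = -44 − (-44) + 6 = 6.
GR = (1 − 1/4) × 6² / 24 = 0.75 × 36 / 24 = 1.125 dB.
Output = -44 − 1.125 = -45.125 dBFS.

-45.125 dBFS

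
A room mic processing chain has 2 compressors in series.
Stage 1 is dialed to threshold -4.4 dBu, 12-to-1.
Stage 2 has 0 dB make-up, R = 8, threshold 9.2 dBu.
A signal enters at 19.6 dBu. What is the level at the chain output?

Stage 1: 24 dB above -4.4 dBu, reduced 12:1 to 2 dB above → -2.4 dBu.
Stage 2: -2.4 dBu ≤ 9.2 dBu, so stage 2 doesn't engage; output -2.4 dBu.

-2.4 dBu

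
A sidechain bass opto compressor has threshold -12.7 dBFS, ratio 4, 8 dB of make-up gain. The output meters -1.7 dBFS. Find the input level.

Remove make-up: -1.7 − 8 = -9.7 dBFS.
The compressed level sits -9.7 − (-12.7) = 3 dB over threshold.
Input overshoot = R × output overshoot = 12 dB → input = -12.7 + 12 = -0.7 dBFS.

-0.7 dBFS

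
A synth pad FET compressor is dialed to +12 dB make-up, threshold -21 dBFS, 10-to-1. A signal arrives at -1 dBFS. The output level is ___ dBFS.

-7 dBFS

The input is 20 dB above the -21 dBFS threshold.
The 20 dB excess becomes 2 dB after 10:1 reduction.
So the level is -21 + 2 = -19 dBFS; make-up adds 12 dB, giving -7 dBFS.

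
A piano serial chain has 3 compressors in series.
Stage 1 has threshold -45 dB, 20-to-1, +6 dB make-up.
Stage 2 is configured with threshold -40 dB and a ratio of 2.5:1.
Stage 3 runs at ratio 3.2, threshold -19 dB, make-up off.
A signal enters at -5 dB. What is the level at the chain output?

-38.8 dB

Stage 1: 40 dB above -45 dB, reduced 20:1 to 2 dB above → -43 dB; +6 dB make-up → -37 dB.
Stage 2: 3 dB above -40 dB, reduced 2.5:1 to 1.2 dB above → -38.8 dB.
Stage 3: below threshold (-38.8 ≤ -19); passes unchanged; output -38.8 dB.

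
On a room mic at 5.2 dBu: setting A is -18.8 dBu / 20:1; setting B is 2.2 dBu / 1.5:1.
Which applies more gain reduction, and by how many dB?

A: GR = 24 − 24/20 = 22.8 dB.
B: GR = 3 − 3/1.5 = 1 dB.
A reduces 21.8 dB more.

A, by 21.8 dB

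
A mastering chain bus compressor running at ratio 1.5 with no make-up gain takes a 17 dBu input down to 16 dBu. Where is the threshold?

Let T be the threshold. Output overshoot = (input overshoot)/R, so 16 − T = (17 − T)/1.5.
1.5·(16 − T) = 17 − T → 0.5·T = 24 − 17 = 7.
T = 7/0.5 = 14 dBu.

14 dBu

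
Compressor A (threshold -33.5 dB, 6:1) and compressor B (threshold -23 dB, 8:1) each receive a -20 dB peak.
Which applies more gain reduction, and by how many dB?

A, by 8.625 dB

A: 13.5 dB over, compressed to 2.25 dB over, so 11.25 dB of GR.
B: 3 dB over, compressed to 0.375 dB over, so 2.625 dB of GR.
A reduces 8.625 dB more.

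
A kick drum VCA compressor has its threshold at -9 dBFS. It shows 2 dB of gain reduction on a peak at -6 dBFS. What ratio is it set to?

3:1

Input overshoot = -6 − (-9) = 3 dB.
Output overshoot = 3 − 2 = 1 dB.
Ratio = input overshoot / output overshoot = 3 / 1 = 3.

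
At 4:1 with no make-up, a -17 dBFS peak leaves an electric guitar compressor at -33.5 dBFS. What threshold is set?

Input is 22 dB above T (since output overshoot × R = input overshoot: (-33.5 − T)·4 = -17 − T gives T = -39 dBFS).
Check: -39 + (-17 − (-39))/4 = -39 + 5.5 = -33.5 dBFS. ✓

-39 dBFS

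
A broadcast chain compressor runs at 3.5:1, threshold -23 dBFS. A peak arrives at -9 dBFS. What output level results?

-19 dBFS

The input is 14 dB above the -23 dBFS threshold.
3.5:1 compression reduces that to 14/3.5 = 4 dB over.
So the level is -23 + 4 = -19 dBFS.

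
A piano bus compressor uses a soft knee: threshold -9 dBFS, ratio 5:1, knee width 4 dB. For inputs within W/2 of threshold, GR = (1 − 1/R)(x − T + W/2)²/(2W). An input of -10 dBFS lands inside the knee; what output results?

x − T + W/2 = -10 − (-9) + 2 = 1.
GR = (1 − 1/5) × 1² / 8 = 0.8 × 1 / 8 = 0.1 dB.
Output = -10 − 0.1 = -10.1 dBFS.

-10.1 dBFS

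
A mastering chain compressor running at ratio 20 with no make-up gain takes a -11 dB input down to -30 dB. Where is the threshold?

Gain reduction = -11 − (-30) = 19 dB; output overshoot = GR / (R − 1) = 19 / 19 = 1 dB.
Threshold = output − output overshoot = -30 − 1 = -31 dB.

-31 dB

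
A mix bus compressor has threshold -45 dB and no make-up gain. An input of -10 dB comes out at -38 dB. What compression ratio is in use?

Input overshoot = -10 − (-45) = 35 dB; output overshoot = -38 − (-45) = 7 dB.
Ratio = 35 / 7 = 5.

5:1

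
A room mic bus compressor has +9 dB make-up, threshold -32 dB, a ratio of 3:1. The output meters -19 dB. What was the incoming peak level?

Stripping the +9 dB make-up gives -28 dB at the gain stage.
That's 4 dB above the -32 dB threshold.
Before 3:1 compression the overshoot was 4 × 3 = 12 dB, so input = -32 + 12 = -20 dB.

-20 dB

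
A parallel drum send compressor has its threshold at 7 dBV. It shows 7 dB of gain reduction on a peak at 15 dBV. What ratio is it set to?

8:1

Input overshoot = 15 − 7 = 8 dB.
Output overshoot = 8 − 7 = 1 dB.
Ratio = input overshoot / output overshoot = 8 / 1 = 8.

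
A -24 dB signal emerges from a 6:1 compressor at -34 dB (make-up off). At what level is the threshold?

Let T be the threshold. Output overshoot = (input overshoot)/R, so -34 − T = (-24 − T)/6.
6·(-34 − T) = -24 − T → 5·T = -204 − (-24) = -180.
T = -180/5 = -36 dB.

-36 dB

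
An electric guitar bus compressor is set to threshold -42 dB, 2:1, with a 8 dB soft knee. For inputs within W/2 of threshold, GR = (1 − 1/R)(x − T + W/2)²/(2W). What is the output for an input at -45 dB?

-45.03125 dB

x − T + W/2 = -45 − (-42) + 4 = 1.
GR = (1 − 1/2) × 1² / 16 = 0.5 × 1 / 16 = 0.03125 dB.
Output = -45 − 0.03125 = -45.03125 dB.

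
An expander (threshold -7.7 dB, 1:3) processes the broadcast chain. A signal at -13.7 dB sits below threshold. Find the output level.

Below threshold, a 1:3 expander applies gain = (3−1)×(T − x) of attenuation.
(3−1) × 6 = 12 dB, so output = -13.7 − 12 = -25.7 dB.

-25.7 dB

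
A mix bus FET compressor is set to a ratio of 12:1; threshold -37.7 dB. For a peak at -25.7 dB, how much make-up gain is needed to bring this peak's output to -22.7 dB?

Without make-up, output = threshold + overshoot/12 = -37.7 + 1 = -36.7 dB.
Gap to target: 14 dB.

14 dB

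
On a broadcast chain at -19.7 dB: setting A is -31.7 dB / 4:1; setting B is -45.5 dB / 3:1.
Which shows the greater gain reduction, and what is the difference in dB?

B, by 8.2 dB

A: overshoot 12 dB → output overshoot 3 dB → GR 9 dB.
B: overshoot 25.8 dB → output overshoot 8.6 dB → GR 17.2 dB.
B applies 8.2 dB more gain reduction.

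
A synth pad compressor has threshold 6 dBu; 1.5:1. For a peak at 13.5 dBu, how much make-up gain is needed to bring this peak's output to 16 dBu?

5 dB

The peak compresses to 6 + 7.5/1.5 = 11 dBu.
To reach 16 dBu requires 16 − 11 = 5 dB of make-up.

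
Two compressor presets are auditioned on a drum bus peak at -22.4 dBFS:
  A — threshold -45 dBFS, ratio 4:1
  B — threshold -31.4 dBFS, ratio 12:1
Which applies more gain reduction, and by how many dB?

A: 22.6 dB over, compressed to 5.65 dB over, so 16.95 dB of GR.
B: 9 dB over, compressed to 0.75 dB over, so 8.25 dB of GR.
A reduces 8.7 dB more.

A, by 8.7 dB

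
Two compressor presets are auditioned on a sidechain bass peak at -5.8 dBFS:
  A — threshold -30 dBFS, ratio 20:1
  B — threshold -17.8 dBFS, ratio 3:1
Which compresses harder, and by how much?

A: overshoot 24.2 dB → output overshoot 1.21 dB → GR 22.99 dB.
B: overshoot 12 dB → output overshoot 4 dB → GR 8 dB.
A reduces 14.99 dB more.

A, by 14.99 dB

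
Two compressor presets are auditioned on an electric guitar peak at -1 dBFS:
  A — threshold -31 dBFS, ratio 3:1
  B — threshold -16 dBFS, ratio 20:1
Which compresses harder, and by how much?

A: 30 dB over, compressed to 10 dB over, so 20 dB of GR.
B: 15 dB over, compressed to 0.75 dB over, so 14.25 dB of GR.
Difference: 5.75 dB in favour of A.

A, by 5.75 dB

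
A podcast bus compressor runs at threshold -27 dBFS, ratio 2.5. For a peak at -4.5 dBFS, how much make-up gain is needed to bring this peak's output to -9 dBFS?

Without make-up, output = threshold + overshoot/2.5 = -27 + 9 = -18 dBFS.
Gap to target: 9 dB.

9 dB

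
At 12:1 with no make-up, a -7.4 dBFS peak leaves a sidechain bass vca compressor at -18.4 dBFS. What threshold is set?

-19.4 dBFS

Let T be the threshold. Output overshoot = (input overshoot)/R, so -18.4 − T = (-7.4 − T)/12.
12·(-18.4 − T) = -7.4 − T → 11·T = -220.8 − (-7.4) = -213.4.
T = -213.4/11 = -19.4 dBFS.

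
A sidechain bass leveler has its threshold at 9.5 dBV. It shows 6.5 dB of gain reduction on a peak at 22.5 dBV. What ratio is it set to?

2:1

Input overshoot = 22.5 − 9.5 = 13 dB.
Output overshoot = 13 − 6.5 = 6.5 dB.
Ratio = input overshoot / output overshoot = 13 / 6.5 = 2.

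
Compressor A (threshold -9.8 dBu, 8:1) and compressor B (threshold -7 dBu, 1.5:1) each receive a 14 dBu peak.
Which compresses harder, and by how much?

A, by 13.825 dB

A: GR = 23.8 − 23.8/8 = 20.825 dB.
B: GR = 21 − 21/1.5 = 7 dB.
Difference: 13.825 dB in favour of A.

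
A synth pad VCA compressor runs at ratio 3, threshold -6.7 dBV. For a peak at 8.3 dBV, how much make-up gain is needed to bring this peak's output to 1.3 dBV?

3 dB

Overshoot 15 dB → 15/3 = 5 dB after compression, so the compressed level is -6.7 + 5 = -1.7 dBV.
Make-up = target − compressed = 1.3 − (-1.7) = 3 dB.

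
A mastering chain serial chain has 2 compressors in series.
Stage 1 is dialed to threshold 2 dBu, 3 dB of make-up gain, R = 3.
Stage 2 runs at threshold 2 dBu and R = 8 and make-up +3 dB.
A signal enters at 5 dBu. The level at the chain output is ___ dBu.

Stage 1: 5 dBu is 3 dB over 2 dBu; at 3:1 that becomes 1 dB over, giving 3 dBu; +3 dB make-up → 6 dBu.
Stage 2: overshoot 4 dB → 4/8 = 0.5 dB → 2.5 dBu; +3 dB make-up → 5.5 dBu.

5.5 dBu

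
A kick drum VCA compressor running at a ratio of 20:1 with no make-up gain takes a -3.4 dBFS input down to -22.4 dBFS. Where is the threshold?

-23.4 dBFS

Input is 20 dB above T (since output overshoot × R = input overshoot: (-22.4 − T)·20 = -3.4 − T gives T = -23.4 dBFS).
Check: -23.4 + (-3.4 − (-23.4))/20 = -23.4 + 1 = -22.4 dBFS. ✓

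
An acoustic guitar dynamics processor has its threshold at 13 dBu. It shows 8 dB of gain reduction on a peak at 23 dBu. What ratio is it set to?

Input overshoot = 23 − 13 = 10 dB.
Output overshoot = 10 − 8 = 2 dB.
Ratio = input overshoot / output overshoot = 10 / 2 = 5.

5:1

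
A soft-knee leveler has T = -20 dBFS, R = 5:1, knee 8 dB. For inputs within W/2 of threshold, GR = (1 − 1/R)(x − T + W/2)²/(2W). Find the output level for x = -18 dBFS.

x − T + W/2 = -18 − (-20) + 4 = 6.
GR = (1 − 1/5) × 6² / 16 = 0.8 × 36 / 16 = 1.8 dB.
Output = -18 − 1.8 = -19.8 dBFS.

-19.8 dBFS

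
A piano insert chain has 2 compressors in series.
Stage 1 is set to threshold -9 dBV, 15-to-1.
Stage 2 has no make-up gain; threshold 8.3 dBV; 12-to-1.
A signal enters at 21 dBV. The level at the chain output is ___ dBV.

Stage 1: overshoot 30 dB → 30/15 = 2 dB → -7 dBV.
Stage 2: -7 dBV is at or below the 8.3 dBV threshold — no compression; output -7 dBV.

-7 dBV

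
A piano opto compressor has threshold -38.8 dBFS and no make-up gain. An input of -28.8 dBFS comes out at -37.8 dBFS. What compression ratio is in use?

Input overshoot = -28.8 − (-38.8) = 10 dB; output overshoot = -37.8 − (-38.8) = 1 dB.
Ratio = 10 / 1 = 10.

10:1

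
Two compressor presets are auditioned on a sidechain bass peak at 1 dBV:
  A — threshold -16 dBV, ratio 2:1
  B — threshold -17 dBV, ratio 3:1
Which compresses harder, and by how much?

B, by 3.5 dB

A: 17 dB over, compressed to 8.5 dB over, so 8.5 dB of GR.
B: 18 dB over, compressed to 6 dB over, so 12 dB of GR.
B applies 3.5 dB more gain reduction.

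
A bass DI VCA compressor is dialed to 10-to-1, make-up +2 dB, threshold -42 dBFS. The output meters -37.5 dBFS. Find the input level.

-17 dBFS

Remove make-up: -37.5 − 2 = -39.5 dBFS.
Post-compression overshoot = -39.5 − (-42) = 2.5 dB.
Before 10:1 compression the overshoot was 2.5 × 10 = 25 dB, so input = -42 + 25 = -17 dBFS.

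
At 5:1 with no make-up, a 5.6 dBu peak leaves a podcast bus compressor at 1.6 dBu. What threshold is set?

Let T be the threshold. Output overshoot = (input overshoot)/R, so 1.6 − T = (5.6 − T)/5.
5·(1.6 − T) = 5.6 − T → 4·T = 8 − 5.6 = 2.4.
T = 2.4/4 = 0.6 dBu.

0.6 dBu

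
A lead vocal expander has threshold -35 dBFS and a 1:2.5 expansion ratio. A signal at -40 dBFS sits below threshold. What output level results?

Below threshold, a 1:2.5 expander applies gain = (2.5−1)×(T − x) of attenuation.
(2.5−1) × 5 = 7.5 dB, so output = -40 − 7.5 = -47.5 dBFS.

-47.5 dBFS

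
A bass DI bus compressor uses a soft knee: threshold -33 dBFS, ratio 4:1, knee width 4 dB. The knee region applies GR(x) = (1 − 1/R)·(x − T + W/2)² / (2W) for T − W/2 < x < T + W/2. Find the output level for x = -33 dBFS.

-33.375 dBFS

x − T + W/2 = -33 − (-33) + 2 = 2.
GR = (1 − 1/4) × 2² / 8 = 0.75 × 4 / 8 = 0.375 dB.
Output = -33 − 0.375 = -33.375 dBFS.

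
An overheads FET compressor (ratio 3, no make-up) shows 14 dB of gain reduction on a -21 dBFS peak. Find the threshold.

-42 dBFS

Let T be the threshold. Output overshoot = (input overshoot)/R, so -35 − T = (-21 − T)/3.
3·(-35 − T) = -21 − T → 2·T = -105 − (-21) = -84.
T = -84/2 = -42 dBFS.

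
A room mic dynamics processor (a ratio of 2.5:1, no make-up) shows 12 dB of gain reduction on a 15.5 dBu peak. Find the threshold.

-4.5 dBu

Input is 20 dB above T (since output overshoot × R = input overshoot: (3.5 − T)·2.5 = 15.5 − T gives T = -4.5 dBu).
Check: -4.5 + (15.5 − (-4.5))/2.5 = -4.5 + 8 = 3.5 dBu. ✓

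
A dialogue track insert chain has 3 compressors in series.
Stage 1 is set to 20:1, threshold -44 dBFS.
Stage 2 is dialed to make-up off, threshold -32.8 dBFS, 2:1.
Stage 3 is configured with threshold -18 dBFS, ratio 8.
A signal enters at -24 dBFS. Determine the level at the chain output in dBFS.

-43 dBFS

Stage 1: overshoot 20 dB → 20/20 = 1 dB → -43 dBFS.
Stage 2: -43 dBFS ≤ -32.8 dBFS, so stage 2 doesn't engage; output -43 dBFS.
Stage 3: -43 dBFS is at or below the -18 dBFS threshold — no compression; output -43 dBFS.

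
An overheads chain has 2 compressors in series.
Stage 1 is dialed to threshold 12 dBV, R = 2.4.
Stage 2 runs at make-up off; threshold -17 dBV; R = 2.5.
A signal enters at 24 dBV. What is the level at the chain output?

-3.4 dBV

Stage 1: 12 dB above 12 dBV, reduced 2.4:1 to 5 dB above → 17 dBV.
Stage 2: 17 dBV is 34 dB over -17 dBV; at 2.5:1 that becomes 13.6 dB over, giving -3.4 dBV.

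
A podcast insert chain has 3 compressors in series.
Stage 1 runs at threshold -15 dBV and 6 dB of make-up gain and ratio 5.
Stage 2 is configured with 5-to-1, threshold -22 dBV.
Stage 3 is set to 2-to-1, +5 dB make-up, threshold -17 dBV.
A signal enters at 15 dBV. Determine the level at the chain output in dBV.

Stage 1: overshoot 30 dB → 30/5 = 6 dB → -9 dBV; +6 dB make-up → -3 dBV.
Stage 2: overshoot 19 dB → 19/5 = 3.8 dB → -18.2 dBV.
Stage 3: -18.2 dBV is at or below the -17 dBV threshold — no compression; make-up brings it to -13.2 dBV.

-13.2 dBV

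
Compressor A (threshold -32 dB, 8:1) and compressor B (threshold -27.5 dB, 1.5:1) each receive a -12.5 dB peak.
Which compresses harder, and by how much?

A: GR = 19.5 − 19.5/8 = 17.0625 dB.
B: GR = 15 − 15/1.5 = 5 dB.
A reduces 12.0625 dB more.

A, by 12.0625 dB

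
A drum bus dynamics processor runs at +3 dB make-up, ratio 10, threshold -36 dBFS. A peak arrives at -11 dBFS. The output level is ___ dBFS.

The input is 25 dB above the -36 dBFS threshold.
At 10:1 the overshoot is divided by 10, leaving 2.5 dB above threshold.
Output = -36 + 2.5 = -33.5 dBFS; make-up adds 3 dB, giving -30.5 dBFS.

-30.5 dBFS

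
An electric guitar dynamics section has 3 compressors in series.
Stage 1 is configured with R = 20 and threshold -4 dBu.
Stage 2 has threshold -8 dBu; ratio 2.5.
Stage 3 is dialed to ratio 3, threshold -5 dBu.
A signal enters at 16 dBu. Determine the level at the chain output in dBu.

Stage 1: 16 dBu is 20 dB over -4 dBu; at 20:1 that becomes 1 dB over, giving -3 dBu.
Stage 2: 5 dB above -8 dBu, reduced 2.5:1 to 2 dB above → -6 dBu.
Stage 3: -6 dBu ≤ -5 dBu, so stage 3 doesn't engage; output -6 dBu.

-6 dBu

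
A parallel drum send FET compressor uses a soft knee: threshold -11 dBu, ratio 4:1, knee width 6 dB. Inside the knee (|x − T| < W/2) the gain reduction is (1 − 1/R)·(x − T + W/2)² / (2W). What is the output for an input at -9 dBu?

x − T + W/2 = -9 − (-11) + 3 = 5.
GR = (1 − 1/4) × 5² / 12 = 0.75 × 25 / 12 = 1.5625 dB.
Output = -9 − 1.5625 = -10.5625 dBu.

-10.5625 dBu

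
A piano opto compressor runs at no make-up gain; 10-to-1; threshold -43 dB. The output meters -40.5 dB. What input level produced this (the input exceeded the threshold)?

That's 2.5 dB above the -43 dB threshold.
Input overshoot = R × output overshoot = 25 dB → input = -43 + 25 = -18 dB.

-18 dB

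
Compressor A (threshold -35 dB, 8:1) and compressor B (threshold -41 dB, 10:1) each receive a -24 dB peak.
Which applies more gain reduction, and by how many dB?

A: 11 dB over, compressed to 1.375 dB over, so 9.625 dB of GR.
B: 17 dB over, compressed to 1.7 dB over, so 15.3 dB of GR.
Difference: 5.675 dB in favour of B.

B, by 5.675 dB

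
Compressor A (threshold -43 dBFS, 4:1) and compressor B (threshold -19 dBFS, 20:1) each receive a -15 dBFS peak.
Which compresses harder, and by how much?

A, by 17.2 dB

A: 28 dB over, compressed to 7 dB over, so 21 dB of GR.
B: 4 dB over, compressed to 0.2 dB over, so 3.8 dB of GR.
A reduces 17.2 dB more.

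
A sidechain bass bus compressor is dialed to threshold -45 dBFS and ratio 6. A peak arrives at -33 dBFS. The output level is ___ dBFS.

-43 dBFS

-33 dBFS sits 12 dB over threshold.
At 6:1 the overshoot is divided by 6, leaving 2 dB above threshold.
Output = -45 + 2 = -43 dBFS.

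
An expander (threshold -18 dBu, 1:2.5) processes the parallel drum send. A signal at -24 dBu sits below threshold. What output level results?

The input is 6 dB below the -18 dBu threshold.
A 1:2.5 expander multiplies undershoot by 2.5: 6 × 2.5 = 15 dB below threshold.
Output = -18 − 15 = -33 dBu.

-33 dBu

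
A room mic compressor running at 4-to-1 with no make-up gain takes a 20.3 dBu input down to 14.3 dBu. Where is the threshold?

12.3 dBu

Gain reduction = 20.3 − 14.3 = 6 dB; output overshoot = GR / (R − 1) = 6 / 3 = 2 dB.
Threshold = output − output overshoot = 14.3 − 2 = 12.3 dBu.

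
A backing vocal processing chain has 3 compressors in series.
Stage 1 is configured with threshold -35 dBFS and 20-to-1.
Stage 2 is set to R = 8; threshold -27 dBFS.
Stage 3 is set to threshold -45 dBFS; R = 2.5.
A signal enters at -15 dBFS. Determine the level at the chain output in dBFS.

-40.6 dBFS

Stage 1: -15 dBFS is 20 dB over -35 dBFS; at 20:1 that becomes 1 dB over, giving -34 dBFS.
Stage 2: -34 dBFS is at or below the -27 dBFS threshold — no compression; output -34 dBFS.
Stage 3: overshoot 11 dB → 11/2.5 = 4.4 dB → -40.6 dBFS.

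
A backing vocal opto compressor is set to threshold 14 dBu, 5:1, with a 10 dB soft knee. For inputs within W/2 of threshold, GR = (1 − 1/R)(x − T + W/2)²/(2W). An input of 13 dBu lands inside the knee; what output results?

x − T + W/2 = 13 − 14 + 5 = 4.
GR = (1 − 1/5) × 4² / 20 = 0.8 × 16 / 20 = 0.64 dB.
Output = 13 − 0.64 = 12.36 dBu.

12.36 dBu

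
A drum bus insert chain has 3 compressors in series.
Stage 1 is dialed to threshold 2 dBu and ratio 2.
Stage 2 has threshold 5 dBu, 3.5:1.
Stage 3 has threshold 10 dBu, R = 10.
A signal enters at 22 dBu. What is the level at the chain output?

Stage 1: 22 dBu is 20 dB over 2 dBu; at 2:1 that becomes 10 dB over, giving 12 dBu.
Stage 2: 7 dB above 5 dBu, reduced 3.5:1 to 2 dB above → 7 dBu.
Stage 3: below threshold (7 ≤ 10); passes unchanged; output 7 dBu.

7 dBu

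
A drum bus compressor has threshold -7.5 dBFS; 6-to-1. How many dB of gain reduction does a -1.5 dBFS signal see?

The signal is 6 dB above threshold.
A 6:1 ratio leaves 1 dB of that excess.
GR = overshoot in − overshoot out = 6 − 1 = 5 dB.

5 dB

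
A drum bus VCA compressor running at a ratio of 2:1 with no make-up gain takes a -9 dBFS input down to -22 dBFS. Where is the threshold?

Let T be the threshold. Output overshoot = (input overshoot)/R, so -22 − T = (-9 − T)/2.
2·(-22 − T) = -9 − T → 1·T = -44 − (-9) = -35.
T = -35/1 = -35 dBFS.

-35 dBFS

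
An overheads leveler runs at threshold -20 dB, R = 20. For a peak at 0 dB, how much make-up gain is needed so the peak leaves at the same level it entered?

19 dB

Without make-up, output = threshold + overshoot/20 = -20 + 1 = -19 dB.
Gap to target: 19 dB.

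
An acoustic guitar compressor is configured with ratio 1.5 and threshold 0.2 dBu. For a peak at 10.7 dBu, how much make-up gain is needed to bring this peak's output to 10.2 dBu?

3 dB

The peak compresses to 0.2 + 10.5/1.5 = 7.2 dBu.
To reach 10.2 dBu requires 10.2 − 7.2 = 3 dB of make-up.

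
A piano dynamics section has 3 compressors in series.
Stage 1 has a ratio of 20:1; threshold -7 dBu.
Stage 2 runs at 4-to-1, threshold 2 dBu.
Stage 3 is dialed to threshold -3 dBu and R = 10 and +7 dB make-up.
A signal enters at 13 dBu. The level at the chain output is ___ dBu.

1 dBu

Stage 1: 13 dBu is 20 dB over -7 dBu; at 20:1 that becomes 1 dB over, giving -6 dBu.
Stage 2: below threshold (-6 ≤ 2); passes unchanged; output -6 dBu.
Stage 3: -6 dBu ≤ -3 dBu, so stage 3 doesn't engage; make-up brings it to 1 dBu.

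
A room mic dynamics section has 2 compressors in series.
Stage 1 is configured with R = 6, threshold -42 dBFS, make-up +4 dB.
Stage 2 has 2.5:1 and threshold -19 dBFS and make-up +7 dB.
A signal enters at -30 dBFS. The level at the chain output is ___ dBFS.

-29 dBFS

Stage 1: 12 dB above -42 dBFS, reduced 6:1 to 2 dB above → -40 dBFS; +4 dB make-up → -36 dBFS.
Stage 2: below threshold (-36 ≤ -19); passes unchanged; make-up brings it to -29 dBFS.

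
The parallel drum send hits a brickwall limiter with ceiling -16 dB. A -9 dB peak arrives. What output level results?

The limiter clamps the peak to its -16 dB ceiling.

-16 dB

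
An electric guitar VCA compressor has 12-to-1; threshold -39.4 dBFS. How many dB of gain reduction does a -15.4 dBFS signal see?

The signal is 24 dB above threshold.
After 12:1 compression the overshoot becomes 24/12 = 2 dB.
GR = overshoot in − overshoot out = 24 − 2 = 22 dB.

22 dB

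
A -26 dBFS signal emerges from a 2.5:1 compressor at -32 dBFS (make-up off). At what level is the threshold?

-36 dBFS

Gain reduction = -26 − (-32) = 6 dB; output overshoot = GR / (R − 1) = 6 / 1.5 = 4 dB.
Threshold = output − output overshoot = -32 − 4 = -36 dBFS.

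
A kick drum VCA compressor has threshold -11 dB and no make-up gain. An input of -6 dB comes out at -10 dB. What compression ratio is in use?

Input overshoot = -6 − (-11) = 5 dB; output overshoot = -10 − (-11) = 1 dB.
Ratio = 5 / 1 = 5.

5:1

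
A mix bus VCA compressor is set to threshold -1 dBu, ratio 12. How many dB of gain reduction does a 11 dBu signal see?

11 dB

Overshoot = 11 − (-1) = 12 dB.
A 12:1 ratio leaves 1 dB of that excess.
Gain reduction = 12 − 1 = 11 dB.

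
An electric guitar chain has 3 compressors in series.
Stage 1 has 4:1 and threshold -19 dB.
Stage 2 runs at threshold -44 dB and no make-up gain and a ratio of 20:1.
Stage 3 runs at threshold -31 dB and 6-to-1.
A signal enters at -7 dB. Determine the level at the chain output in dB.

-42.6 dB

Stage 1: 12 dB above -19 dB, reduced 4:1 to 3 dB above → -16 dB.
Stage 2: overshoot 28 dB → 28/20 = 1.4 dB → -42.6 dB.
Stage 3: -42.6 dB is at or below the -31 dB threshold — no compression; output -42.6 dB.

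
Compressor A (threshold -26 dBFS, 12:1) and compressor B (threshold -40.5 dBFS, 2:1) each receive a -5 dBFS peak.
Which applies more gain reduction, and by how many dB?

A: overshoot 21 dB → output overshoot 1.75 dB → GR 19.25 dB.
B: overshoot 35.5 dB → output overshoot 17.75 dB → GR 17.75 dB.
Difference: 1.5 dB in favour of A.

A, by 1.5 dB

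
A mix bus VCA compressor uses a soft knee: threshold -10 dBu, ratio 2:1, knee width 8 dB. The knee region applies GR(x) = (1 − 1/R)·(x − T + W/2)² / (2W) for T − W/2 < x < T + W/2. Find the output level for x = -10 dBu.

x − T + W/2 = -10 − (-10) + 4 = 4.
GR = (1 − 1/2) × 4² / 16 = 0.5 × 16 / 16 = 0.5 dB.
Output = -10 − 0.5 = -10.5 dBu.

-10.5 dBu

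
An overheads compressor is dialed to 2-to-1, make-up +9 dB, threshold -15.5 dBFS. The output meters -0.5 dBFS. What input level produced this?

Stripping the +9 dB make-up gives -9.5 dBFS at the gain stage.
Post-compression overshoot = -9.5 − (-15.5) = 6 dB.
Before 2:1 compression the overshoot was 6 × 2 = 12 dB, so input = -15.5 + 12 = -3.5 dBFS.

-3.5 dBFS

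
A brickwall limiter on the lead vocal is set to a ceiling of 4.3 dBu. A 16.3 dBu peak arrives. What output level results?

A brickwall limiter is an ∞:1 compressor: any input above the ceiling is clamped to 4.3 dBu.

4.3 dBu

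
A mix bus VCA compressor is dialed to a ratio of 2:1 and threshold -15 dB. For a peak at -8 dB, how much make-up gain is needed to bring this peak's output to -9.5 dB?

Overshoot 7 dB → 7/2 = 3.5 dB after compression, so the compressed level is -15 + 3.5 = -11.5 dB.
Make-up = target − compressed = -9.5 − (-11.5) = 2 dB.

2 dB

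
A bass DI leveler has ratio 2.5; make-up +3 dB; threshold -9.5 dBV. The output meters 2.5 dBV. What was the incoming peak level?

13 dBV

Remove make-up: 2.5 − 3 = -0.5 dBV.
Post-compression overshoot = -0.5 − (-9.5) = 9 dB.
Input overshoot = R × output overshoot = 22.5 dB → input = -9.5 + 22.5 = 13 dBV.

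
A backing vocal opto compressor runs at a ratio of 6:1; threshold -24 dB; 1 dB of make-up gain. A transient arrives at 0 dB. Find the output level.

0 dB sits 24 dB over threshold.
At 6:1 the overshoot is divided by 6, leaving 4 dB above threshold.
That puts the output at -20 dB; make-up adds 1 dB, giving -19 dB.

-19 dB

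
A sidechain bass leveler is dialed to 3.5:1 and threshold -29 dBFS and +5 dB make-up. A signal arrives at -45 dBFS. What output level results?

-45 dBFS is 16 dB below the -29 dBFS threshold, so no gain reduction is applied.
Make-up gain adds 5 dB: -45 + 5 = -40 dBFS.

-40 dBFS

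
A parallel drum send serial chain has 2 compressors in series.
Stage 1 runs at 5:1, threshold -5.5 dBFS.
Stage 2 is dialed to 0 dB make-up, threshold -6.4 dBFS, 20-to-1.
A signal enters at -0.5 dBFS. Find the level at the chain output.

-6.305 dBFS

Stage 1: 5 dB above -5.5 dBFS, reduced 5:1 to 1 dB above → -4.5 dBFS.
Stage 2: -4.5 dBFS is 1.9 dB over -6.4 dBFS; at 20:1 that becomes 0.095 dB over, giving -6.305 dBFS.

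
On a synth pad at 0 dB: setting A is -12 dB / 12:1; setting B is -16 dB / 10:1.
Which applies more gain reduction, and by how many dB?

B, by 3.4 dB

A: overshoot 12 dB → output overshoot 1 dB → GR 11 dB.
B: overshoot 16 dB → output overshoot 1.6 dB → GR 14.4 dB.
Difference: 3.4 dB in favour of B.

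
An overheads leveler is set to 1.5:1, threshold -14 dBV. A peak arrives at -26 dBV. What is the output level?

-26 dBV

-26 dBV is 12 dB below the -14 dBV threshold, so no gain reduction is applied.
Output = input = -26 dBV.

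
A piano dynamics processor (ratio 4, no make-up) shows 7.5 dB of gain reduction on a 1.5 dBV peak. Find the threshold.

Gain reduction = 1.5 − (-6) = 7.5 dB; output overshoot = GR / (R − 1) = 7.5 / 3 = 2.5 dB.
Threshold = output − output overshoot = -6 − 2.5 = -8.5 dBV.

-8.5 dBV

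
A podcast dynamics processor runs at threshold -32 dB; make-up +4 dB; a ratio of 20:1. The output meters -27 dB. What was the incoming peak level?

-12 dB

Remove make-up: -27 − 4 = -31 dB.
Post-compression overshoot = -31 − (-32) = 1 dB.
Input overshoot = R × output overshoot = 20 dB → input = -32 + 20 = -12 dB.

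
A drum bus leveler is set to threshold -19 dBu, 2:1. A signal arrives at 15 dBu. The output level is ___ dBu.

The input is 34 dB above the -19 dBu threshold.
At 2:1 the overshoot is divided by 2, leaving 17 dB above threshold.
That puts the output at -2 dBu.

-2 dBu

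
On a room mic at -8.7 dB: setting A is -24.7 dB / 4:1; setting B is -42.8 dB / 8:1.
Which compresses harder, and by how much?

B, by 17.8375 dB

A: GR = 16 − 16/4 = 12 dB.
B: GR = 34.1 − 34.1/8 = 29.8375 dB.
B applies 17.8375 dB more gain reduction.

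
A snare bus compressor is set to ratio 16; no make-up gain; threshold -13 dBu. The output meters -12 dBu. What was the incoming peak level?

Post-compression overshoot = -12 − (-13) = 1 dB.
Undo the ratio: input overshoot = 1 × 16 = 16 dB, giving input = 3 dBu.

3 dBu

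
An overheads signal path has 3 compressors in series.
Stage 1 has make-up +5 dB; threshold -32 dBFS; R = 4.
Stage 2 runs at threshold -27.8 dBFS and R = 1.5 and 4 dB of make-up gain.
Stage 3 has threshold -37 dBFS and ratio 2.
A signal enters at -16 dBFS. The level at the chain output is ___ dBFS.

-28.8 dBFS

Stage 1: -16 dBFS is 16 dB over -32 dBFS; at 4:1 that becomes 4 dB over, giving -28 dBFS; +5 dB make-up → -23 dBFS.
Stage 2: 4.8 dB above -27.8 dBFS, reduced 1.5:1 to 3.2 dB above → -24.6 dBFS; +4 dB make-up → -20.6 dBFS.
Stage 3: overshoot 16.4 dB → 16.4/2 = 8.2 dB → -28.8 dBFS.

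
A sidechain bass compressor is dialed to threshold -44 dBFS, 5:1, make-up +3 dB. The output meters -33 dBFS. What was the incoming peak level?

Before make-up, the level was -33 − 3 = -36 dBFS.
The compressed level sits -36 − (-44) = 8 dB over threshold.
Undo the ratio: input overshoot = 8 × 5 = 40 dB, giving input = -4 dBFS.

-4 dBFS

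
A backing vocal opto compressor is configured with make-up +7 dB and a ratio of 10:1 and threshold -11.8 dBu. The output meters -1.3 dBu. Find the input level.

Stripping the +7 dB make-up gives -8.3 dBu at the gain stage.
That's 3.5 dB above the -11.8 dBu threshold.
Undo the ratio: input overshoot = 3.5 × 10 = 35 dB, giving input = 23.2 dBu.

23.2 dBu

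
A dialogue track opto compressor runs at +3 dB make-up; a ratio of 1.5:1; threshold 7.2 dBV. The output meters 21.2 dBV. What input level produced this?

23.7 dBV

Stripping the +3 dB make-up gives 18.2 dBV at the gain stage.
That's 11 dB above the 7.2 dBV threshold.
Undo the ratio: input overshoot = 11 × 1.5 = 16.5 dB, giving input = 23.7 dBV.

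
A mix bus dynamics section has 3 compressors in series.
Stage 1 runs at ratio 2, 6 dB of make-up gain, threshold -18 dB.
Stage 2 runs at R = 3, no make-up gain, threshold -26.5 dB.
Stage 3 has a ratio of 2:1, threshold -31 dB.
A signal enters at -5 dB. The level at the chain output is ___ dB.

-25.25 dB

Stage 1: -5 dB is 13 dB over -18 dB; at 2:1 that becomes 6.5 dB over, giving -11.5 dB; +6 dB make-up → -5.5 dB.
Stage 2: -5.5 dB is 21 dB over -26.5 dB; at 3:1 that becomes 7 dB over, giving -19.5 dB.
Stage 3: 11.5 dB above -31 dB, reduced 2:1 to 5.75 dB above → -25.25 dB.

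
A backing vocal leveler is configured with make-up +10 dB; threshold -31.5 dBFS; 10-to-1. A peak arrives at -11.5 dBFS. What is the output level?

-11.5 dBFS sits 20 dB over threshold.
The 20 dB excess becomes 2 dB after 10:1 reduction.
Output = -31.5 + 2 = -29.5 dBFS; make-up adds 10 dB, giving -19.5 dBFS.

-19.5 dBFS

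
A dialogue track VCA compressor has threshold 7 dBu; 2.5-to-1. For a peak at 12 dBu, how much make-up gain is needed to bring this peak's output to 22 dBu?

Overshoot 5 dB → 5/2.5 = 2 dB after compression, so the compressed level is 7 + 2 = 9 dBu.
Make-up = target − compressed = 22 − 9 = 13 dB.

13 dB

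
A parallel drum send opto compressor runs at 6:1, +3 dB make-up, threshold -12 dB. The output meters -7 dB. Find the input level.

0 dB

Remove make-up: -7 − 3 = -10 dB.
That's 2 dB above the -12 dB threshold.
Input overshoot = R × output overshoot = 12 dB → input = -12 + 12 = 0 dB.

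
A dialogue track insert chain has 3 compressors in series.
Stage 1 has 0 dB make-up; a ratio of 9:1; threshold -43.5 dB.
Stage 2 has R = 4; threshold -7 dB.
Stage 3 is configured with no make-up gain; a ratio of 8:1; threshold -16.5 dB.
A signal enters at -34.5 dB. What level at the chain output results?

Stage 1: -34.5 dB is 9 dB over -43.5 dB; at 9:1 that becomes 1 dB over, giving -42.5 dB.
Stage 2: -42.5 dB ≤ -7 dB, so stage 2 doesn't engage; output -42.5 dB.
Stage 3: -42.5 dB ≤ -16.5 dB, so stage 3 doesn't engage; output -42.5 dB.

-42.5 dB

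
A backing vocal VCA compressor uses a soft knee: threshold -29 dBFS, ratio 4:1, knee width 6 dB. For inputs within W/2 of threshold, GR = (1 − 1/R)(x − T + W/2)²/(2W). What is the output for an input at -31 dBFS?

x − T + W/2 = -31 − (-29) + 3 = 1.
GR = (1 − 1/4) × 1² / 12 = 0.75 × 1 / 12 = 0.0625 dB.
Output = -31 − 0.0625 = -31.0625 dBFS.

-31.0625 dBFS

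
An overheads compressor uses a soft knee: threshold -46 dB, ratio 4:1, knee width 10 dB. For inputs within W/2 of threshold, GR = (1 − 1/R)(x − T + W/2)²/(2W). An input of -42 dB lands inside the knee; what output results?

x − T + W/2 = -42 − (-46) + 5 = 9.
GR = (1 − 1/4) × 9² / 20 = 0.75 × 81 / 20 = 3.0375 dB.
Output = -42 − 3.0375 = -45.0375 dB.

-45.0375 dB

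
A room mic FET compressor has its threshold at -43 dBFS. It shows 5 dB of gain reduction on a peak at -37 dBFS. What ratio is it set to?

Input overshoot = -37 − (-43) = 6 dB.
Output overshoot = 6 − 5 = 1 dB.
Ratio = input overshoot / output overshoot = 6 / 1 = 6.

6:1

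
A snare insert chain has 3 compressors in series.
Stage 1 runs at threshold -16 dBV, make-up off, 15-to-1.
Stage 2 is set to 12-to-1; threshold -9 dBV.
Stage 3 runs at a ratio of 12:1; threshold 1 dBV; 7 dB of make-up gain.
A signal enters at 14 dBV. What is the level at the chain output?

Stage 1: 30 dB above -16 dBV, reduced 15:1 to 2 dB above → -14 dBV.
Stage 2: below threshold (-14 ≤ -9); passes unchanged; output -14 dBV.
Stage 3: below threshold (-14 ≤ 1); passes unchanged; make-up brings it to -7 dBV.

-7 dBV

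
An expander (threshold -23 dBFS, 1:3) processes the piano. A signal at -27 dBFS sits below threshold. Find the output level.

Below threshold, a 1:3 expander applies gain = (3−1)×(T − x) of attenuation.
(3−1) × 4 = 8 dB, so output = -27 − 8 = -35 dBFS.

-35 dBFS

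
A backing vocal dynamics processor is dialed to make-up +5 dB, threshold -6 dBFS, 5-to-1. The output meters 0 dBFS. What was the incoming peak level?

-1 dBFS

Stripping the +5 dB make-up gives -5 dBFS at the gain stage.
That's 1 dB above the -6 dBFS threshold.
Input overshoot = R × output overshoot = 5 dB → input = -6 + 5 = -1 dBFS.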